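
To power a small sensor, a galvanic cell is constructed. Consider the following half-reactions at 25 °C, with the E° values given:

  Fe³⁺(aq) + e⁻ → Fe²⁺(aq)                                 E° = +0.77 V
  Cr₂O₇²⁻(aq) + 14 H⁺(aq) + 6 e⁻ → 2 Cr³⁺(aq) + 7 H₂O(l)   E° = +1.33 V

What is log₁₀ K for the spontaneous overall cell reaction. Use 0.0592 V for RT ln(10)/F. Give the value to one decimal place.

Cathode: Cr₂O₇²⁻/Cr³⁺; anode: Fe³⁺/Fe²⁺. E°cell = +0.56 V, n = 6.
log K = nE°cell / 0.0592 = (6)(+0.56) / 0.0592 = 56.8.

56.8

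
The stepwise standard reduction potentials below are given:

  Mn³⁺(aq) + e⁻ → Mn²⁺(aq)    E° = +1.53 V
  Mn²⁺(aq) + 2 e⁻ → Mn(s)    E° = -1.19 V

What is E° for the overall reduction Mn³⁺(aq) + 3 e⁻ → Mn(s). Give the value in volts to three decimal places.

-0.283 V

Since ΔG° = −nFE° is additive over sequential reductions, n₃E°₃ = n₁E°₁ + n₂E°₂.
E°₃ = (1×+1.53 + 2×-1.19) / 3 = (-0.850) / 3 = -0.283 V.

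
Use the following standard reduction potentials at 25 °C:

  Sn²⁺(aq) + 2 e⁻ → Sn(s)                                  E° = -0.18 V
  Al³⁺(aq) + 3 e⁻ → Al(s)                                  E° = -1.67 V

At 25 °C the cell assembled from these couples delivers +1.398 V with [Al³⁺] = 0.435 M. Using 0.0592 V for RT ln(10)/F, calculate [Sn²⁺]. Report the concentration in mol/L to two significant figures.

Sn²⁺/Sn is the cathode, Al³⁺/Al the anode: E°cell = +1.49 V, n = 6.
Overall reaction: 3 Sn²⁺(aq) + 2 Al(s) → 3 Sn(s) + 2 Al³⁺(aq); Q = [Al³⁺]^2/[Sn²⁺]^3.
From E = E° − (0.0592/n) log Q: log Q = (E° − E)·n/0.0592 = (+1.49 − (+1.398))·6/0.0592 = 9.3243.
So 3·log[Sn²⁺] = 2·log(0.435) − log Q = -0.7230 − (9.3243) = -10.0473; log[Sn²⁺] = -10.0473 / 3 = -3.3491; [Sn²⁺] = 10^(-3.3491) ≈ 0.00045 M.

0.00045 M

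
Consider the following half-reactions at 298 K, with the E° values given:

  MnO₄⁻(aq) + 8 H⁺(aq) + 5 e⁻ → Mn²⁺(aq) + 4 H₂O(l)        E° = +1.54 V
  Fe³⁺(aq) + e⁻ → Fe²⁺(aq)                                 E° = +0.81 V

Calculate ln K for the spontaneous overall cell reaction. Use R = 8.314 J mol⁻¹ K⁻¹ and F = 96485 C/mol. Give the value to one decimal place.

Cathode: MnO₄⁻/Mn²⁺; anode: Fe³⁺/Fe²⁺. E°cell = (+1.54) − (+0.81) = +0.73 V, with n = 5.
ΔG° = −nFE° = −RT ln K, so ln K = nFE°/(RT) = (5)(96485)(+0.73) / ((8.314)(298)) = 142.143.

142.1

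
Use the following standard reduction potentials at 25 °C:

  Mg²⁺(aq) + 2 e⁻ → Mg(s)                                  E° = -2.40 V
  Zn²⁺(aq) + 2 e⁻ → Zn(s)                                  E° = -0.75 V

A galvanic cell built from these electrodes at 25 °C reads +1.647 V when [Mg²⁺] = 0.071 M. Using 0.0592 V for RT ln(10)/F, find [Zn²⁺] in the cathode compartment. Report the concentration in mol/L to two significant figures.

Zn²⁺/Zn is the cathode, Mg²⁺/Mg the anode: E°cell = +1.65 V, n = 2.
Overall reaction: Zn²⁺(aq) + Mg(s) → Zn(s) + Mg²⁺(aq); Q = [Mg²⁺]^1/[Zn²⁺]^1.
From E = E° − (0.0592/n) log Q: log Q = (E° − E)·n/0.0592 = (+1.65 − (+1.647))·2/0.0592 = 0.1014.
So 1·log[Zn²⁺] = 1·log(0.071) − log Q = -1.1487 − (0.1014) = -1.2501; [Zn²⁺] = 10^(-1.2501) ≈ 0.056 M.

0.056 M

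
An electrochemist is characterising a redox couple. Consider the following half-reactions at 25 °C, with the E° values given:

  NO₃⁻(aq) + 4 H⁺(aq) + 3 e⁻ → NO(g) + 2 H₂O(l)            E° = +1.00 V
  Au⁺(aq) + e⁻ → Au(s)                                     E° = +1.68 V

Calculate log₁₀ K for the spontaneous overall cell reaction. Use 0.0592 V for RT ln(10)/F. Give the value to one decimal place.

Cathode: Au⁺/Au; anode: NO₃⁻/NO. E°cell = +0.68 V, n = 3.
log K = nE°cell / 0.0592 = (3)(+0.68) / 0.0592 = 34.5.

34.5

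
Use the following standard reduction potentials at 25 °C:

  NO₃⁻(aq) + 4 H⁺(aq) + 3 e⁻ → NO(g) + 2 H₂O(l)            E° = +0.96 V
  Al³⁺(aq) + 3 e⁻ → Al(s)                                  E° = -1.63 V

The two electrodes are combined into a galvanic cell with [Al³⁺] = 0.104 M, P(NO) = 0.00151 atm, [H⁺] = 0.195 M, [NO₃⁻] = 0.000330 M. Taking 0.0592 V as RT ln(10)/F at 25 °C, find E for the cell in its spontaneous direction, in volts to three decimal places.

+2.540 V

NO₃⁻/NO is the cathode (higher E°), Al³⁺/Al the anode: E°cell = +0.96 − (-1.63) = +2.59 V, n = 3.
Overall: NO₃⁻(aq) + 4 H⁺(aq) + Al(s) → NO(g) + 2 H₂O(l) + Al³⁺(aq)
Q = P(NO)·[Al³⁺] / ([NO₃⁻]·[H⁺]^4); log Q = 2.517.
E = E° − (0.0592/n) log Q = +2.59 − (0.0592/3)(2.517) = +2.540 V.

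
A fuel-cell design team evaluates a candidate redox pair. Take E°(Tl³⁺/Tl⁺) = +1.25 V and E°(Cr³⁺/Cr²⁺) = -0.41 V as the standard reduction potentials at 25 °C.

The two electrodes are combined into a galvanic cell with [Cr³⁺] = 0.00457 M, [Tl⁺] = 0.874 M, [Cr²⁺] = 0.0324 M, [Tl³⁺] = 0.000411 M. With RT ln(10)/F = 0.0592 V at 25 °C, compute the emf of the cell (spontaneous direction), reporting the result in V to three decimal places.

Tl³⁺/Tl⁺ is the cathode (higher E°), Cr³⁺/Cr²⁺ the anode: E°cell = +1.25 − (-0.41) = +1.66 V, n = 2.
Overall: Tl³⁺(aq) + 2 Cr²⁺(aq) → Tl⁺(aq) + 2 Cr³⁺(aq)
Q = [Tl⁺]·[Cr³⁺]^2 / ([Tl³⁺]·[Cr²⁺]^2); log Q = 1.626.
E = E° − (0.0592/n) log Q = +1.66 − (0.0592/2)(1.626) = +1.612 V.

+1.612 V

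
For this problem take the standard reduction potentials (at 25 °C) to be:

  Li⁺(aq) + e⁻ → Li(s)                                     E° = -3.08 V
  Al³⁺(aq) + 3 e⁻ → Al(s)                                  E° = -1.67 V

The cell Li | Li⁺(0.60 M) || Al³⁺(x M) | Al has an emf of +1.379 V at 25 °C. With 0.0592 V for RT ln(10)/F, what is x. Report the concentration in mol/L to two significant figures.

Al³⁺/Al is the cathode, Li⁺/Li the anode: E°cell = +1.41 V, n = 3.
Overall reaction: Al³⁺(aq) + 3 Li(s) → Al(s) + 3 Li⁺(aq); Q = [Li⁺]^3/[Al³⁺]^1.
From E = E° − (0.0592/n) log Q: log Q = (E° − E)·n/0.0592 = (+1.41 − (+1.379))·3/0.0592 = 1.5709.
So 1·log[Al³⁺] = 3·log(0.6) − log Q = -0.6655 − (1.5709) = -2.2364; [Al³⁺] = 10^(-2.2364) ≈ 0.0058 M.

0.0058 M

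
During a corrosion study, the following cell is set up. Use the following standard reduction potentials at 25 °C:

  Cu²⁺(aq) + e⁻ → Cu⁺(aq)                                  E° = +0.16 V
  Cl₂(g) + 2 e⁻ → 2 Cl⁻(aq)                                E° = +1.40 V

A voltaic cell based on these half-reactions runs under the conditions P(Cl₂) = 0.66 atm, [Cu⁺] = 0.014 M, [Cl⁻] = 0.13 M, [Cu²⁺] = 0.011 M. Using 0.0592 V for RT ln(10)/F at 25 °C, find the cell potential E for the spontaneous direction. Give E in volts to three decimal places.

Cl₂/Cl⁻ is the cathode (higher E°), Cu²⁺/Cu⁺ the anode: E°cell = +1.40 − (+0.16) = +1.24 V, n = 2.
Overall: Cl₂(g) + 2 Cu⁺(aq) → 2 Cl⁻(aq) + 2 Cu²⁺(aq)
Q = [Cl⁻]^2·[Cu²⁺]^2 / (P(Cl₂)·[Cu⁺]^2); log Q = -1.801.
E = E° − (0.0592/n) log Q = +1.24 − (0.0592/2)(-1.801) = +1.293 V.

+1.293 V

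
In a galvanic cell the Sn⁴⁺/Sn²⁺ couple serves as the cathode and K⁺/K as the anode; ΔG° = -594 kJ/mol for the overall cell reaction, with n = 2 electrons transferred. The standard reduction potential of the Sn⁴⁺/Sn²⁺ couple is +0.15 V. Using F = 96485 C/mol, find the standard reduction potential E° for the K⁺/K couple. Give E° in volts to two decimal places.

-2.93 V

E°cell = −ΔG°/(nF) = −(-594×10³)/((2)(96485)) = +3.078 V.
Since Sn⁴⁺/Sn²⁺ is the cathode and K⁺/K the anode, E°cell = E°(Sn⁴⁺/Sn²⁺) − E°(K⁺/K).
So E°(K⁺/K) = E°(Sn⁴⁺/Sn²⁺) − E°cell = (+0.15) − (+3.078) = -2.93 V.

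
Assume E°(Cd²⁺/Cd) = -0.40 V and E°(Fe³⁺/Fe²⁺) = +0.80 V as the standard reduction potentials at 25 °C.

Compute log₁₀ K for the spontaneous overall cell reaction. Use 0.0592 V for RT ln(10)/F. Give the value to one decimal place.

40.5

Cathode: Fe³⁺/Fe²⁺; anode: Cd²⁺/Cd. E°cell = +1.20 V, n = 2.
log K = nE°cell / 0.0592 = (2)(+1.20) / 0.0592 = 40.5.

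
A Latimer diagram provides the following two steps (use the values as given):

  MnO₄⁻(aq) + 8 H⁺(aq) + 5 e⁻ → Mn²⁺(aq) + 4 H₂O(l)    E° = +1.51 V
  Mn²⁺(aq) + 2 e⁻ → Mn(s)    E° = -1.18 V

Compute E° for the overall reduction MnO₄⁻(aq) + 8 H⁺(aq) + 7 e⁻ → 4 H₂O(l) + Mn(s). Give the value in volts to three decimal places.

Since ΔG° = −nFE° is additive over sequential reductions, n₃E°₃ = n₁E°₁ + n₂E°₂.
E°₃ = (5×+1.51 + 2×-1.18) / 7 = (+5.190) / 7 = +0.741 V.

+0.741 V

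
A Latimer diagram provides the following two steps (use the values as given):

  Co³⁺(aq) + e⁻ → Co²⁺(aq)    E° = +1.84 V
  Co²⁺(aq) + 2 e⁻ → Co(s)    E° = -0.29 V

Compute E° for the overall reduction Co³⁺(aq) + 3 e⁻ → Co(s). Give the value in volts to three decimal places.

+0.420 V

Since ΔG° = −nFE° is additive over sequential reductions, n₃E°₃ = n₁E°₁ + n₂E°₂.
E°₃ = (1×+1.84 + 2×-0.29) / 3 = (+1.260) / 3 = +0.420 V.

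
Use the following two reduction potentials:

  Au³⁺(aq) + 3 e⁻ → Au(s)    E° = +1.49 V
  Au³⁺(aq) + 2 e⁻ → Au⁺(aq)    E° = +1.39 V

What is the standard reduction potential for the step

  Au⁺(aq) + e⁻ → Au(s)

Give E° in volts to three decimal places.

Sequential free energies add, so n₃E°₃ = n₁E°₁ + n₂E°₂.
With n₃ = 3, and the known step contributing 2×(+1.39) V, the unknown satisfies 1·E° = 3×(+1.49) − 2×(+1.39) = +1.690.
E° = +1.690 / 1 = +1.690 V.

+1.690 V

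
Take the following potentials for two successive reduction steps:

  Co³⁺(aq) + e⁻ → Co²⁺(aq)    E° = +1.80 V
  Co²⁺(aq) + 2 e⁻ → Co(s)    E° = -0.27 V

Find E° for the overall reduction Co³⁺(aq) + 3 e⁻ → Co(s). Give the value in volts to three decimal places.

Adding the free-energy changes (−nFE°) of the two steps gives −n₃FE°₃ = −n₁FE°₁ − n₂FE°₂.
E°₃ = (1×+1.80 + 2×-0.27) / 3 = (+1.260) / 3 = +0.420 V.
Simply averaging or adding the two E° values would be wrong; the electron-weighted sum is required.

+0.420 V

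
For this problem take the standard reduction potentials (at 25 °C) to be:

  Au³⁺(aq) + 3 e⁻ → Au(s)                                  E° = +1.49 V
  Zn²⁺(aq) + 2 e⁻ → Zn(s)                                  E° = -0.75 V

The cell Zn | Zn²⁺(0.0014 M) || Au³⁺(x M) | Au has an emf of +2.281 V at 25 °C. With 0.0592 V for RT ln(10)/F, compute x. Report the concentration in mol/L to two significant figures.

0.0063 M

Au³⁺/Au is the cathode, Zn²⁺/Zn the anode: E°cell = +2.24 V, n = 6.
Overall reaction: 2 Au³⁺(aq) + 3 Zn(s) → 2 Au(s) + 3 Zn²⁺(aq); Q = [Zn²⁺]^3/[Au³⁺]^2.
From E = E° − (0.0592/n) log Q: log Q = (E° − E)·n/0.0592 = (+2.24 − (+2.281))·6/0.0592 = -4.1554.
So 2·log[Au³⁺] = 3·log(0.0014) − log Q = -8.5616 − (-4.1554) = -4.4062; log[Au³⁺] = -4.4062 / 2 = -2.2031; [Au³⁺] = 10^(-2.2031) ≈ 0.0063 M.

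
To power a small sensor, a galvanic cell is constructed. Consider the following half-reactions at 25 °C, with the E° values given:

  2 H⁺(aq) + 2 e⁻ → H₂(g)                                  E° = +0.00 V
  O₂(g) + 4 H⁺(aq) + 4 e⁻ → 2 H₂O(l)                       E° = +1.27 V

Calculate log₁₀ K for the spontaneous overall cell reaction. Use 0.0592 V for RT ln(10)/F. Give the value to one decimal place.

85.8

Cathode: O₂/H₂O; anode: H⁺/H₂. E°cell = +1.27 V, n = 4.
log K = nE°cell / 0.0592 = (4)(+1.27) / 0.0592 = 85.8.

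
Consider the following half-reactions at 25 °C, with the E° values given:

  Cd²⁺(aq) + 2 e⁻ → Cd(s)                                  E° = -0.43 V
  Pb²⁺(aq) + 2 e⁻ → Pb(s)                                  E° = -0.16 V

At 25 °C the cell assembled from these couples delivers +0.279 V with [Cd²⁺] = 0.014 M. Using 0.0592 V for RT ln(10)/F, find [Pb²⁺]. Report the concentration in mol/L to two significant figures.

0.028 M

Pb²⁺/Pb is the cathode, Cd²⁺/Cd the anode: E°cell = +0.27 V, n = 2.
Overall reaction: Pb²⁺(aq) + Cd(s) → Pb(s) + Cd²⁺(aq); Q = [Cd²⁺]^1/[Pb²⁺]^1.
From E = E° − (0.0592/n) log Q: log Q = (E° − E)·n/0.0592 = (+0.27 − (+0.279))·2/0.0592 = -0.3041.
So 1·log[Pb²⁺] = 1·log(0.014) − log Q = -1.8539 − (-0.3041) = -1.5498; [Pb²⁺] = 10^(-1.5498) ≈ 0.028 M.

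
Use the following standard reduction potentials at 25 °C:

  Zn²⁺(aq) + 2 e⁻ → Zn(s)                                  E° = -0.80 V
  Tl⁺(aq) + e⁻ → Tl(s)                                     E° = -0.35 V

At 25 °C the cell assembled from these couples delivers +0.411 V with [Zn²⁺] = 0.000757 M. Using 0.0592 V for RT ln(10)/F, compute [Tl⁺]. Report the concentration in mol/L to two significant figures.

0.0060 M

Tl⁺/Tl is the cathode, Zn²⁺/Zn the anode: E°cell = +0.45 V, n = 2.
Overall reaction: 2 Tl⁺(aq) + Zn(s) → 2 Tl(s) + Zn²⁺(aq); Q = [Zn²⁺]^1/[Tl⁺]^2.
From E = E° − (0.0592/n) log Q: log Q = (E° − E)·n/0.0592 = (+0.45 − (+0.411))·2/0.0592 = 1.3176.
So 2·log[Tl⁺] = 1·log(0.000757) − log Q = -3.1209 − (1.3176) = -4.4385; log[Tl⁺] = -4.4385 / 2 = -2.2193; [Tl⁺] = 10^(-2.2193) ≈ 0.0060 M.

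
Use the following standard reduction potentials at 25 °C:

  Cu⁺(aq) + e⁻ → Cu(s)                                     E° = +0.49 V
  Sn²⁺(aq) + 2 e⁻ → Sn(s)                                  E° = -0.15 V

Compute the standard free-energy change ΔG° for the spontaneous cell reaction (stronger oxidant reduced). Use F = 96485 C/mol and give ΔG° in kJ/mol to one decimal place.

-123.5 kJ/mol

Cu⁺/Cu (E° = +0.49 V) is the cathode; Sn²⁺/Sn (E° = -0.15 V) is the anode, so E°cell = +0.64 V.
Balancing electrons gives n = 2 (lcm of 1 and 2).
ΔG° = −nFE° = −(2)(96485)(+0.64) = -123,501 J = -123.5 kJ/mol.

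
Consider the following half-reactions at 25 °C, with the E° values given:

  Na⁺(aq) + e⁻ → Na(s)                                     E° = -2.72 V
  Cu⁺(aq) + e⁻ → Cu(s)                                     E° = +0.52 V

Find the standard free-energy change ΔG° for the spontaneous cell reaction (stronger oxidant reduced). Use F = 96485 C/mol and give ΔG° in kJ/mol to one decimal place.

Cu⁺/Cu (E° = +0.52 V) is the cathode; Na⁺/Na (E° = -2.72 V) is the anode, so E°cell = +3.24 V.
Balancing electrons gives n = 1 (lcm of 1 and 1).
ΔG° = −nFE° = −(1)(96485)(+3.24) = -312,611 J = -312.6 kJ/mol.

-312.6 kJ/mol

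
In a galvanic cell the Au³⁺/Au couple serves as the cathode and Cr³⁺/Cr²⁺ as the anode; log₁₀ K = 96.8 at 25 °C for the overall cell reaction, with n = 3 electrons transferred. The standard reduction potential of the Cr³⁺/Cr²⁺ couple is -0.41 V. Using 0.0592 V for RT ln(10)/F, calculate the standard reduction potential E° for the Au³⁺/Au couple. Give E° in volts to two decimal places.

E°cell = (0.0592/n)·log K = (0.0592/3)(96.8) = +1.910 V.
Since Au³⁺/Au is the cathode and Cr³⁺/Cr²⁺ the anode, E°cell = E°(Au³⁺/Au) − E°(Cr³⁺/Cr²⁺).
So E°(Au³⁺/Au) = E°cell + E°(Cr³⁺/Cr²⁺) = +1.910 + (-0.41) = +1.50 V.

+1.50 V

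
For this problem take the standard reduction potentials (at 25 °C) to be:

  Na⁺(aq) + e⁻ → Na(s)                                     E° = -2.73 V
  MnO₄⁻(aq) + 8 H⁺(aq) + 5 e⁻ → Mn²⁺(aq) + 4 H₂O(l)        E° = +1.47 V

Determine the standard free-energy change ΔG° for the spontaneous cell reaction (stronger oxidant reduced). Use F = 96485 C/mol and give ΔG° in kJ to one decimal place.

MnO₄⁻/Mn²⁺ (E° = +1.47 V) is the cathode; Na⁺/Na (E° = -2.73 V) is the anode, so E°cell = +4.20 V.
Balancing electrons gives n = 5 (lcm of 5 and 1).
ΔG° = −nFE° = −(5)(96485)(+4.20) = -2,026,185 J = -2026.2 kJ.

-2026.2 kJ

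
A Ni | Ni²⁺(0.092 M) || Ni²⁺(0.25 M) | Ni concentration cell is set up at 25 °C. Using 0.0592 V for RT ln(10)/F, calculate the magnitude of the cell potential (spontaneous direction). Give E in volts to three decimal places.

For a concentration cell E°cell = 0. The 0.25 M side is the cathode (reduction is favoured where [Ni²⁺] is higher).
With n = 2, E = −(0.0592/2) log([Ni²⁺]ₐₙ/[Ni²⁺]꜀ₐₜ) = −(0.0592/2) log(0.092/0.25) = −(0.0592/2)(-0.434) = +0.013 V.

+0.013 V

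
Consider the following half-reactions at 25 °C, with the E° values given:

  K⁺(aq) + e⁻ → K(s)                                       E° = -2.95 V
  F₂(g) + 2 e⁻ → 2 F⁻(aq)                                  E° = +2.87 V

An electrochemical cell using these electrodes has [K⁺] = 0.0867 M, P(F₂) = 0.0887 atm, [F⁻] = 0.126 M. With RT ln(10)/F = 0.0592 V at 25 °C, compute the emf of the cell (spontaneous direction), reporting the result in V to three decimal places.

F₂/F⁻ is the cathode (higher E°), K⁺/K the anode: E°cell = +2.87 − (-2.95) = +5.82 V, n = 2.
Overall: F₂(g) + 2 K(s) → 2 F⁻(aq) + 2 K⁺(aq)
Q = [F⁻]^2·[K⁺]^2 / (P(F₂)); log Q = -2.871.
E = E° − (0.0592/n) log Q = +5.82 − (0.0592/2)(-2.871) = +5.905 V.

+5.905 V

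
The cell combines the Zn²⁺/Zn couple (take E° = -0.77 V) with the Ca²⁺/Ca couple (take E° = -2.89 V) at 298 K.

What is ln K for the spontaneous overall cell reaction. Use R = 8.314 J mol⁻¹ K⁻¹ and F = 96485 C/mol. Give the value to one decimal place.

165.1

Cathode: Zn²⁺/Zn; anode: Ca²⁺/Ca. E°cell = (-0.77) − (-2.89) = +2.12 V, with n = 2.
ΔG° = −nFE° = −RT ln K, so ln K = nFE°/(RT) = (2)(96485)(+2.12) / ((8.314)(298)) = 165.120.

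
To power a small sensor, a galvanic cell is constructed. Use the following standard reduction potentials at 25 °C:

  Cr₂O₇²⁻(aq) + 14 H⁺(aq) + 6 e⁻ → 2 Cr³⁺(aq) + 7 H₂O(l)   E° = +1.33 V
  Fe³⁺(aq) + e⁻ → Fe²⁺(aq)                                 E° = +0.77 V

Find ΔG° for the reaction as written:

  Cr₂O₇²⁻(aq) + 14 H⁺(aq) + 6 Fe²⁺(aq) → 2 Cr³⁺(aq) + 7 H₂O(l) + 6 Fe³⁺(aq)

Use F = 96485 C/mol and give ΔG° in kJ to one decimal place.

-324.2 kJ

As written, Cr₂O₇²⁻/Cr³⁺ is reduced (cathode) and Fe³⁺/Fe²⁺ is oxidised (anode), so E°cell = (+1.33) − (+0.77) = +0.56 V.
Balancing electrons gives n = 6.
ΔG° = −nFE° = −(6)(96485)(+0.56) = -324,190 J = -324.2 kJ.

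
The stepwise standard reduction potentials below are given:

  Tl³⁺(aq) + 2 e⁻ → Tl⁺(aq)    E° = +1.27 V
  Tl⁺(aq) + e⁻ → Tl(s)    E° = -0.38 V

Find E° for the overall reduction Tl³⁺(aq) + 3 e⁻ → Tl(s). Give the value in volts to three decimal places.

Since ΔG° = −nFE° is additive over sequential reductions, n₃E°₃ = n₁E°₁ + n₂E°₂.
E°₃ = (2×+1.27 + 1×-0.38) / 3 = (+2.160) / 3 = +0.720 V.

+0.720 V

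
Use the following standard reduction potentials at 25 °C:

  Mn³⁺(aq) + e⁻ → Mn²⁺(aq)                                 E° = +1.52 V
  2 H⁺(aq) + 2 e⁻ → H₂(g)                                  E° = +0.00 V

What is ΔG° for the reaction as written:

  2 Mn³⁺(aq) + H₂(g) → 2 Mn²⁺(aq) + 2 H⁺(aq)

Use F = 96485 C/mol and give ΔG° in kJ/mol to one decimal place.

-293.3 kJ/mol

As written, Mn³⁺/Mn²⁺ is reduced (cathode) and H⁺/H₂ is oxidised (anode), so E°cell = (+1.52) − (+0.00) = +1.52 V.
Balancing electrons gives n = 2.
ΔG° = −nFE° = −(2)(96485)(+1.52) = -293,314 J = -293.3 kJ/mol.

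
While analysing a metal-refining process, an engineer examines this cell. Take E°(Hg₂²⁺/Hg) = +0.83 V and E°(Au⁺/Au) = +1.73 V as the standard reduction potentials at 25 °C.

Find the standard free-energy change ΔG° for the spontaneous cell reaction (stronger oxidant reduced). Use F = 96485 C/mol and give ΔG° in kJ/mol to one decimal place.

-173.7 kJ/mol

Au⁺/Au (E° = +1.73 V) is the cathode; Hg₂²⁺/Hg (E° = +0.83 V) is the anode, so E°cell = +0.90 V.
Balancing electrons gives n = 2 (lcm of 1 and 2).
ΔG° = −nFE° = −(2)(96485)(+0.90) = -173,673 J = -173.7 kJ/mol.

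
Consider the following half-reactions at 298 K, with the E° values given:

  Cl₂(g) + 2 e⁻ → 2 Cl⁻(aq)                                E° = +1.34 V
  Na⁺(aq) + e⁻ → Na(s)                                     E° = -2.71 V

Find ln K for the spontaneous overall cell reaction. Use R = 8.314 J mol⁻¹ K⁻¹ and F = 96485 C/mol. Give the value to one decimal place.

315.4

Cathode: Cl₂/Cl⁻; anode: Na⁺/Na. E°cell = (+1.34) − (-2.71) = +4.05 V, with n = 2.
ΔG° = −nFE° = −RT ln K, so ln K = nFE°/(RT) = (2)(96485)(+4.05) / ((8.314)(298)) = 315.441.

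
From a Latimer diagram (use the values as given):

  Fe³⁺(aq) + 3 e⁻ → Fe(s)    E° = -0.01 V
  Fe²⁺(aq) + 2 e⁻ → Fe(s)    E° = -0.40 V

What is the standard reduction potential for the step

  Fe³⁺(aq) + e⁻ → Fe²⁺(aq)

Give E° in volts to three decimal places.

+0.770 V

Sequential free energies add, so n₃E°₃ = n₁E°₁ + n₂E°₂.
With n₃ = 3, and the known step contributing 2×(-0.40) V, the unknown satisfies 1·E° = 3×(-0.01) − 2×(-0.40) = +0.770.
E° = +0.770 / 1 = +0.770 V.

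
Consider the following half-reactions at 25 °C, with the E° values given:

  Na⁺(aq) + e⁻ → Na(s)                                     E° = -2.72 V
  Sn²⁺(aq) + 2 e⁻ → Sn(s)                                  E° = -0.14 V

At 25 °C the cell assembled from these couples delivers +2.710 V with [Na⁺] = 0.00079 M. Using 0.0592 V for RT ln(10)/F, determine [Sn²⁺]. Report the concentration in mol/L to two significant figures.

Sn²⁺/Sn is the cathode, Na⁺/Na the anode: E°cell = +2.58 V, n = 2.
Overall reaction: Sn²⁺(aq) + 2 Na(s) → Sn(s) + 2 Na⁺(aq); Q = [Na⁺]^2/[Sn²⁺]^1.
From E = E° − (0.0592/n) log Q: log Q = (E° − E)·n/0.0592 = (+2.58 − (+2.710))·2/0.0592 = -4.3919.
So 1·log[Sn²⁺] = 2·log(0.00079) − log Q = -6.2047 − (-4.3919) = -1.8128; [Sn²⁺] = 10^(-1.8128) ≈ 0.015 M.

0.015 M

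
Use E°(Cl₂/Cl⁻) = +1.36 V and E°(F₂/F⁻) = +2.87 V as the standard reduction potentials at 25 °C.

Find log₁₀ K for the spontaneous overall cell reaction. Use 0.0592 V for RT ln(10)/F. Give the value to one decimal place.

51.0

Cathode: F₂/F⁻; anode: Cl₂/Cl⁻. E°cell = +1.51 V, n = 2.
log K = nE°cell / 0.0592 = (2)(+1.51) / 0.0592 = 51.0.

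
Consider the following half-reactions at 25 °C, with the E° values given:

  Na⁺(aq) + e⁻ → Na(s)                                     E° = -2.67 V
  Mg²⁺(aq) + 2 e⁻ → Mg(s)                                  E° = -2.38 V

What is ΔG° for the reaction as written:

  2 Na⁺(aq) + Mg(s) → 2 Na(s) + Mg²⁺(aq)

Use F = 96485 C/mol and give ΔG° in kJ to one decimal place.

As written, Na⁺/Na is reduced (cathode) and Mg²⁺/Mg is oxidised (anode), so E°cell = (-2.67) − (-2.38) = -0.29 V.
Balancing electrons gives n = 2.
ΔG° = −nFE° = −(2)(96485)(-0.29) = 55,961 J = +56.0 kJ.

+56.0 kJ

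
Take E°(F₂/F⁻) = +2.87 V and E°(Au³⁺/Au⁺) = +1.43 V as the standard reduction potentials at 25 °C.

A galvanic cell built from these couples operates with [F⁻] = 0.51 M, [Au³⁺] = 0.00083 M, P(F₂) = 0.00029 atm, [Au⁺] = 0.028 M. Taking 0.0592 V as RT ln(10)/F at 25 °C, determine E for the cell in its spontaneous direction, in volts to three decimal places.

+1.398 V

F₂/F⁻ is the cathode (higher E°), Au³⁺/Au⁺ the anode: E°cell = +2.87 − (+1.43) = +1.44 V, n = 2.
Overall: F₂(g) + Au⁺(aq) → 2 F⁻(aq) + Au³⁺(aq)
Q = [F⁻]^2·[Au³⁺] / (P(F₂)·[Au⁺]); log Q = 1.425.
E = E° − (0.0592/n) log Q = +1.44 − (0.0592/2)(1.425) = +1.398 V.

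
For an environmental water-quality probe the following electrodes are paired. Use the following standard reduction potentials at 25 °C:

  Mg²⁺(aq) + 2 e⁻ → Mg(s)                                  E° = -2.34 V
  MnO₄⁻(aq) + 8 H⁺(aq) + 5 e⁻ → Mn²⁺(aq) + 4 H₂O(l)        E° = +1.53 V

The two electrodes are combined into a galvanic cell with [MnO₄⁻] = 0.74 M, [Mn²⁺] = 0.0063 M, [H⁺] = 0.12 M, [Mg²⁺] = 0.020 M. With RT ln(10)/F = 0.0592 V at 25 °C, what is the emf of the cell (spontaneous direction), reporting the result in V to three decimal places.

+3.858 V

MnO₄⁻/Mn²⁺ is the cathode (higher E°), Mg²⁺/Mg the anode: E°cell = +1.53 − (-2.34) = +3.87 V, n = 10.
Overall: 2 MnO₄⁻(aq) + 16 H⁺(aq) + 5 Mg(s) → 2 Mn²⁺(aq) + 8 H₂O(l) + 5 Mg²⁺(aq)
Q = [Mn²⁺]^2·[Mg²⁺]^5 / ([MnO₄⁻]^2·[H⁺]^16); log Q = 2.098.
E = E° − (0.0592/n) log Q = +3.87 − (0.0592/10)(2.098) = +3.858 V.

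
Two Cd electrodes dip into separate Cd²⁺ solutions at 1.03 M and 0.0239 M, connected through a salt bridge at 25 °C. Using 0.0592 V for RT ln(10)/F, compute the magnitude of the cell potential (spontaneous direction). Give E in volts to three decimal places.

+0.048 V

For a concentration cell E°cell = 0. The 1.03 M side is the cathode (reduction is favoured where [Cd²⁺] is higher).
With n = 2, E = −(0.0592/2) log([Cd²⁺]ₐₙ/[Cd²⁺]꜀ₐₜ) = −(0.0592/2) log(0.0239/1.03) = −(0.0592/2)(-1.634) = +0.048 V.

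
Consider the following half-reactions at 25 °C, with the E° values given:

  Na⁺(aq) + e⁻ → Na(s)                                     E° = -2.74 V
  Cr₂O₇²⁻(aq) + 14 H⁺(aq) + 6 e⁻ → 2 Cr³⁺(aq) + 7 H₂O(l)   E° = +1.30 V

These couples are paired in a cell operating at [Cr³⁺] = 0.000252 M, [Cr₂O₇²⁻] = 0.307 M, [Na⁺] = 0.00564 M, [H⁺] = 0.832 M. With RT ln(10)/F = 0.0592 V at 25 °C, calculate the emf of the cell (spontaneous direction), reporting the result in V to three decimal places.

Cr₂O₇²⁻/Cr³⁺ is the cathode (higher E°), Na⁺/Na the anode: E°cell = +1.30 − (-2.74) = +4.04 V, n = 6.
Overall: Cr₂O₇²⁻(aq) + 14 H⁺(aq) + 6 Na(s) → 2 Cr³⁺(aq) + 7 H₂O(l) + 6 Na⁺(aq)
Q = [Cr³⁺]^2·[Na⁺]^6 / ([Cr₂O₇²⁻]·[H⁺]^14); log Q = -19.058.
E = E° − (0.0592/n) log Q = +4.04 − (0.0592/6)(-19.058) = +4.228 V.

+4.228 V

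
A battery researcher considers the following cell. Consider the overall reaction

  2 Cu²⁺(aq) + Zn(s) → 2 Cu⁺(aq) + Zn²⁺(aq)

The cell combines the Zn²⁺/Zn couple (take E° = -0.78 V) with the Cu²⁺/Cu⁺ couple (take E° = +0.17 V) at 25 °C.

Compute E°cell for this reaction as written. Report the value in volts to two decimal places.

The Cu²⁺/Cu⁺ couple has the higher reduction potential, so it is the cathode; Zn²⁺/Zn is oxidised at the anode.
E°cell = E°(cathode) − E°(anode) = (+0.17) − (-0.78) = +0.95 V.

+0.95 V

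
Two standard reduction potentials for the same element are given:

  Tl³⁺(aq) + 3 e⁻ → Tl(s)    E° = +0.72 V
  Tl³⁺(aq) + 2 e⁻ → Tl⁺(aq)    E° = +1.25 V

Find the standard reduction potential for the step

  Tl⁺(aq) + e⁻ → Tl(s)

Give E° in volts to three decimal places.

Sequential free energies add, so n₃E°₃ = n₁E°₁ + n₂E°₂.
With n₃ = 3, and the known step contributing 2×(+1.25) V, the unknown satisfies 1·E° = 3×(+0.72) − 2×(+1.25) = -0.340.
E° = -0.340 / 1 = -0.340 V.

-0.340 V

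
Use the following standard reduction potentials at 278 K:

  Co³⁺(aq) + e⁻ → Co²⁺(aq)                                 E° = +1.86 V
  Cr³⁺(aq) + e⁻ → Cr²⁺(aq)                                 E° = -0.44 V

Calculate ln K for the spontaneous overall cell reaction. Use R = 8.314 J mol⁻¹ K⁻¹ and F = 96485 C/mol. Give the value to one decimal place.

Cathode: Co³⁺/Co²⁺; anode: Cr³⁺/Cr²⁺. E°cell = (+1.86) − (-0.44) = +2.30 V, with n = 1.
ΔG° = −nFE° = −RT ln K, so ln K = nFE°/(RT) = (1)(96485)(+2.30) / ((8.314)(278)) = 96.014.

96.0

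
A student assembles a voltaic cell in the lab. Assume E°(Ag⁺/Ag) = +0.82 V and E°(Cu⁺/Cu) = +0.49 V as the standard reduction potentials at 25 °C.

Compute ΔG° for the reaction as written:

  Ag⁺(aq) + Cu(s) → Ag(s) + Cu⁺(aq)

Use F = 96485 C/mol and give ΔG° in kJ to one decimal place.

-31.8 kJ

As written, Ag⁺/Ag is reduced (cathode) and Cu⁺/Cu is oxidised (anode), so E°cell = (+0.82) − (+0.49) = +0.33 V.
Balancing electrons gives n = 1.
ΔG° = −nFE° = −(1)(96485)(+0.33) = -31,840 J = -31.8 kJ.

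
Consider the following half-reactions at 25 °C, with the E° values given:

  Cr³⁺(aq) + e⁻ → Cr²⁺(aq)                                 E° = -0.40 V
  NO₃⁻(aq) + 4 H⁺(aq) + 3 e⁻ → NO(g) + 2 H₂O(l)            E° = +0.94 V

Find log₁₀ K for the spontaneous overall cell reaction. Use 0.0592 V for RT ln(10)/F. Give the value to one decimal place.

Cathode: NO₃⁻/NO; anode: Cr³⁺/Cr²⁺. E°cell = +1.34 V, n = 3.
log K = nE°cell / 0.0592 = (3)(+1.34) / 0.0592 = 67.9.

67.9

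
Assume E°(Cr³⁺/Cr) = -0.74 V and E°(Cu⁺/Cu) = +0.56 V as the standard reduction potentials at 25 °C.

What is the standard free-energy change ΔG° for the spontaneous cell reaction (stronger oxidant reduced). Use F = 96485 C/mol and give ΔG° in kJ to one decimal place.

Cu⁺/Cu (E° = +0.56 V) is the cathode; Cr³⁺/Cr (E° = -0.74 V) is the anode, so E°cell = +1.30 V.
Balancing electrons gives n = 3 (lcm of 1 and 3).
ΔG° = −nFE° = −(3)(96485)(+1.30) = -376,292 J = -376.3 kJ.

-376.3 kJ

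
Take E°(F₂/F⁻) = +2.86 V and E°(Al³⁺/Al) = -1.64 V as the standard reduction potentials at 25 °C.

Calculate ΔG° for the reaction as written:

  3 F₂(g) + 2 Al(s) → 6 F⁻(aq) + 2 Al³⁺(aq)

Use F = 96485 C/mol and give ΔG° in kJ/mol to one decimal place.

As written, F₂/F⁻ is reduced (cathode) and Al³⁺/Al is oxidised (anode), so E°cell = (+2.86) − (-1.64) = +4.50 V.
Balancing electrons gives n = 6.
ΔG° = −nFE° = −(6)(96485)(+4.50) = -2,605,095 J = -2605.1 kJ/mol.

-2605.1 kJ/mol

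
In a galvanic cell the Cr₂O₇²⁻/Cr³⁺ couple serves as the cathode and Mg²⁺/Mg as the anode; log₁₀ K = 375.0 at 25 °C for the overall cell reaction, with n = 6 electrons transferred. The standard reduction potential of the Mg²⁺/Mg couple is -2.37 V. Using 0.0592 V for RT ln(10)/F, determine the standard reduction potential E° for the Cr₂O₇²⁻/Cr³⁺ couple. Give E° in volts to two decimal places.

+1.33 V

E°cell = (0.0592/n)·log K = (0.0592/6)(375.0) = +3.700 V.
Since Cr₂O₇²⁻/Cr³⁺ is the cathode and Mg²⁺/Mg the anode, E°cell = E°(Cr₂O₇²⁻/Cr³⁺) − E°(Mg²⁺/Mg).
So E°(Cr₂O₇²⁻/Cr³⁺) = E°cell + E°(Mg²⁺/Mg) = +3.700 + (-2.37) = +1.33 V.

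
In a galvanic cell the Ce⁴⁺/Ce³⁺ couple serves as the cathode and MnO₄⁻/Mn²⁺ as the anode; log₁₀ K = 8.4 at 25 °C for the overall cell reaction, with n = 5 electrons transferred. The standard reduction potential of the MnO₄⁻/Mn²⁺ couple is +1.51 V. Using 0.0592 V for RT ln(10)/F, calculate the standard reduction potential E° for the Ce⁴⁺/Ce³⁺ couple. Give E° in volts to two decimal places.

E°cell = (0.0592/n)·log K = (0.0592/5)(8.4) = +0.099 V.
Since Ce⁴⁺/Ce³⁺ is the cathode and MnO₄⁻/Mn²⁺ the anode, E°cell = E°(Ce⁴⁺/Ce³⁺) − E°(MnO₄⁻/Mn²⁺).
So E°(Ce⁴⁺/Ce³⁺) = E°cell + E°(MnO₄⁻/Mn²⁺) = +0.099 + (+1.51) = +1.61 V.

+1.61 V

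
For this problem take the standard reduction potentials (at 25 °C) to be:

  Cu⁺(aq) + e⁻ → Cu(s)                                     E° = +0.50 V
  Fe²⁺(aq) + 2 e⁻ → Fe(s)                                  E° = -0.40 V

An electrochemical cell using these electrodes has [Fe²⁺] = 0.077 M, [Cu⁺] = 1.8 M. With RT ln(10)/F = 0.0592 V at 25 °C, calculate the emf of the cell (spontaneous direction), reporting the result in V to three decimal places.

+0.948 V

Cu⁺/Cu is the cathode (higher E°), Fe²⁺/Fe the anode: E°cell = +0.50 − (-0.40) = +0.90 V, n = 2.
Overall: 2 Cu⁺(aq) + Fe(s) → 2 Cu(s) + Fe²⁺(aq)
Q = [Fe²⁺] / ([Cu⁺]^2); log Q = -1.624.
E = E° − (0.0592/n) log Q = +0.90 − (0.0592/2)(-1.624) = +0.948 V.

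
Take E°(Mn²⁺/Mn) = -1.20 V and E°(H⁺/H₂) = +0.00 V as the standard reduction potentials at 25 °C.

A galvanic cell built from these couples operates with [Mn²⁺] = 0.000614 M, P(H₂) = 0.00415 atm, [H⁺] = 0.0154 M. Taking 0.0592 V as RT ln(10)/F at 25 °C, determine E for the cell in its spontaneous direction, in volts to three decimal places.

+1.258 V

H⁺/H₂ is the cathode (higher E°), Mn²⁺/Mn the anode: E°cell = +0.00 − (-1.20) = +1.20 V, n = 2.
Overall: 2 H⁺(aq) + Mn(s) → H₂(g) + Mn²⁺(aq)
Q = P(H₂)·[Mn²⁺] / ([H⁺]^2); log Q = -1.969.
E = E° − (0.0592/n) log Q = +1.20 − (0.0592/2)(-1.969) = +1.258 V.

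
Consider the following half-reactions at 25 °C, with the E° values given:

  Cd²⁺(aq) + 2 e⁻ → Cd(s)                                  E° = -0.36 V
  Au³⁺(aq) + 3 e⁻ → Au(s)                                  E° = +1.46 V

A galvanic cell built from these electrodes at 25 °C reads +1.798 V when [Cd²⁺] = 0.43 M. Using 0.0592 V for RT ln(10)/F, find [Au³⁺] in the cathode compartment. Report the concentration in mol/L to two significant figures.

Au³⁺/Au is the cathode, Cd²⁺/Cd the anode: E°cell = +1.82 V, n = 6.
Overall reaction: 2 Au³⁺(aq) + 3 Cd(s) → 2 Au(s) + 3 Cd²⁺(aq); Q = [Cd²⁺]^3/[Au³⁺]^2.
From E = E° − (0.0592/n) log Q: log Q = (E° − E)·n/0.0592 = (+1.82 − (+1.798))·6/0.0592 = 2.2297.
So 2·log[Au³⁺] = 3·log(0.43) − log Q = -1.0996 − (2.2297) = -3.3293; log[Au³⁺] = -3.3293 / 2 = -1.6646; [Au³⁺] = 10^(-1.6646) ≈ 0.022 M.

0.022 M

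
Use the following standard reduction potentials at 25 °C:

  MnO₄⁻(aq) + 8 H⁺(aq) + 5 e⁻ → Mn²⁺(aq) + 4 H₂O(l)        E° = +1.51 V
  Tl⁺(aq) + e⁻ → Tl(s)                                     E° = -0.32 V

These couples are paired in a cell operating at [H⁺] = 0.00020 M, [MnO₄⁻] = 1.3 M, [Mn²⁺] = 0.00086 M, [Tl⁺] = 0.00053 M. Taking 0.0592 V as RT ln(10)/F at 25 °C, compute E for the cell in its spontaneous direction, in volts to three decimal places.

+1.711 V

MnO₄⁻/Mn²⁺ is the cathode (higher E°), Tl⁺/Tl the anode: E°cell = +1.51 − (-0.32) = +1.83 V, n = 5.
Overall: MnO₄⁻(aq) + 8 H⁺(aq) + 5 Tl(s) → Mn²⁺(aq) + 4 H₂O(l) + 5 Tl⁺(aq)
Q = [Mn²⁺]·[Tl⁺]^5 / ([MnO₄⁻]·[H⁺]^8); log Q = 10.034.
E = E° − (0.0592/n) log Q = +1.83 − (0.0592/5)(10.034) = +1.711 V.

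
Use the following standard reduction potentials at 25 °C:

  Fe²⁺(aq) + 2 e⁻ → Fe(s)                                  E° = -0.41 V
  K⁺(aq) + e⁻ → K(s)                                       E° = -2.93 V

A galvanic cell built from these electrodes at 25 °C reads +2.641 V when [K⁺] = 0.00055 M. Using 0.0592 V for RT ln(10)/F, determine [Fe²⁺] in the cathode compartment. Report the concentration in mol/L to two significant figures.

0.0037 M

Fe²⁺/Fe is the cathode, K⁺/K the anode: E°cell = +2.52 V, n = 2.
Overall reaction: Fe²⁺(aq) + 2 K(s) → Fe(s) + 2 K⁺(aq); Q = [K⁺]^2/[Fe²⁺]^1.
From E = E° − (0.0592/n) log Q: log Q = (E° − E)·n/0.0592 = (+2.52 − (+2.641))·2/0.0592 = -4.0878.
So 1·log[Fe²⁺] = 2·log(0.00055) − log Q = -6.5193 − (-4.0878) = -2.4315; [Fe²⁺] = 10^(-2.4315) ≈ 0.0037 M.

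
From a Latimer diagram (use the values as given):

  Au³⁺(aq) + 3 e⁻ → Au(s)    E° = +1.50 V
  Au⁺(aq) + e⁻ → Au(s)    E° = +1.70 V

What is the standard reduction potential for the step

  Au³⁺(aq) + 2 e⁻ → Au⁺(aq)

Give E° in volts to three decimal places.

Sequential free energies add, so n₃E°₃ = n₁E°₁ + n₂E°₂.
With n₃ = 3, and the known step contributing 1×(+1.70) V, the unknown satisfies 2·E° = 3×(+1.50) − 1×(+1.70) = +2.800.
E° = +2.800 / 2 = +1.400 V.

+1.400 V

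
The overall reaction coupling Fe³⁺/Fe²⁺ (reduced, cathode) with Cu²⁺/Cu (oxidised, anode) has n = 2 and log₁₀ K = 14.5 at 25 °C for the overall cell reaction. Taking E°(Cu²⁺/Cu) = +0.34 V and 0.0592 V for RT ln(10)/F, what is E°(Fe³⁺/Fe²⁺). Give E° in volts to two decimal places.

E°cell = (0.0592/n)·log K = (0.0592/2)(14.5) = +0.429 V.
Since Fe³⁺/Fe²⁺ is the cathode and Cu²⁺/Cu the anode, E°cell = E°(Fe³⁺/Fe²⁺) − E°(Cu²⁺/Cu).
So E°(Fe³⁺/Fe²⁺) = E°cell + E°(Cu²⁺/Cu) = +0.429 + (+0.34) = +0.77 V.

+0.77 V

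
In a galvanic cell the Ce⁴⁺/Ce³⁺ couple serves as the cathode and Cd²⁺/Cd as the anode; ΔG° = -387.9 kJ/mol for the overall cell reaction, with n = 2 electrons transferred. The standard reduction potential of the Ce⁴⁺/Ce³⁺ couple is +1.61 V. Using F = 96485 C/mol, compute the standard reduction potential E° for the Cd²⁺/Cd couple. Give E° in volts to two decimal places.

-0.40 V

E°cell = −ΔG°/(nF) = −(-387.9×10³)/((2)(96485)) = +2.010 V.
Since Ce⁴⁺/Ce³⁺ is the cathode and Cd²⁺/Cd the anode, E°cell = E°(Ce⁴⁺/Ce³⁺) − E°(Cd²⁺/Cd).
So E°(Cd²⁺/Cd) = E°(Ce⁴⁺/Ce³⁺) − E°cell = (+1.61) − (+2.010) = -0.40 V.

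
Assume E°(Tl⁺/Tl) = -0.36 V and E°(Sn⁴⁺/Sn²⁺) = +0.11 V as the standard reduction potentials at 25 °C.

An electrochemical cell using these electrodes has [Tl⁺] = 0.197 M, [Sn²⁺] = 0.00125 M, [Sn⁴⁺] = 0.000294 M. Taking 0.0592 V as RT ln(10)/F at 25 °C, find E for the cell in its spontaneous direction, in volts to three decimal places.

+0.493 V

Sn⁴⁺/Sn²⁺ is the cathode (higher E°), Tl⁺/Tl the anode: E°cell = +0.11 − (-0.36) = +0.47 V, n = 2.
Overall: Sn⁴⁺(aq) + 2 Tl(s) → Sn²⁺(aq) + 2 Tl⁺(aq)
Q = [Sn²⁺]·[Tl⁺]^2 / ([Sn⁴⁺]); log Q = -0.783.
E = E° − (0.0592/n) log Q = +0.47 − (0.0592/2)(-0.783) = +0.493 V.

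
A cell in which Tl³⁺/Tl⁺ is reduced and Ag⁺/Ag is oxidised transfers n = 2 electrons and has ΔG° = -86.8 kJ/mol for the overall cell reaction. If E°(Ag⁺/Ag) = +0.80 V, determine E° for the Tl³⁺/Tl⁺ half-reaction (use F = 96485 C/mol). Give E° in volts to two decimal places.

+1.25 V

E°cell = −ΔG°/(nF) = −(-86.8×10³)/((2)(96485)) = +0.450 V.
Since Tl³⁺/Tl⁺ is the cathode and Ag⁺/Ag the anode, E°cell = E°(Tl³⁺/Tl⁺) − E°(Ag⁺/Ag).
So E°(Tl³⁺/Tl⁺) = E°cell + E°(Ag⁺/Ag) = +0.450 + (+0.80) = +1.25 V.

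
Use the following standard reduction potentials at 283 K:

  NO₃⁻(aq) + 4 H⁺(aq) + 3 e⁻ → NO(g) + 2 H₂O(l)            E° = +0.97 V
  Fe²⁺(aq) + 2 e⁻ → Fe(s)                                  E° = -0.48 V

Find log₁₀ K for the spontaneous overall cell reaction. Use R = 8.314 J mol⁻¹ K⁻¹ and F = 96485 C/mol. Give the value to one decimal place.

Cathode: NO₃⁻/NO; anode: Fe²⁺/Fe. E°cell = (+0.97) − (-0.48) = +1.45 V, with n = 6.
ΔG° = −nFE° = −RT ln K, so ln K = nFE°/(RT) = (6)(96485)(+1.45) / ((8.314)(283)) = 356.765.
log₁₀ K = 356.765 / ln 10 = 154.9.

154.9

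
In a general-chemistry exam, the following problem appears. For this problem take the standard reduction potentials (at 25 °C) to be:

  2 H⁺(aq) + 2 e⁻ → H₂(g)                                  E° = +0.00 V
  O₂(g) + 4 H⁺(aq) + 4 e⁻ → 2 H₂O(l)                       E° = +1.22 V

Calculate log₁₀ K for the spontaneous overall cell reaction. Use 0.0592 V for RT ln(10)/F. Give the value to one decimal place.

Cathode: O₂/H₂O; anode: H⁺/H₂. E°cell = +1.22 V, n = 4.
log K = nE°cell / 0.0592 = (4)(+1.22) / 0.0592 = 82.4.

82.4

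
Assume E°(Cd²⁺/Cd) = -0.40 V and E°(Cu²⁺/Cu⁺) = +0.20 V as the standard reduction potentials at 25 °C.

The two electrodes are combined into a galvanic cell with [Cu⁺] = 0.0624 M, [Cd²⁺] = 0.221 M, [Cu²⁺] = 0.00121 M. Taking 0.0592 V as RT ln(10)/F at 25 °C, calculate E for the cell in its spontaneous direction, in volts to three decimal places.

+0.518 V

Cu²⁺/Cu⁺ is the cathode (higher E°), Cd²⁺/Cd the anode: E°cell = +0.20 − (-0.40) = +0.60 V, n = 2.
Overall: 2 Cu²⁺(aq) + Cd(s) → 2 Cu⁺(aq) + Cd²⁺(aq)
Q = [Cu⁺]^2·[Cd²⁺] / ([Cu²⁺]^2); log Q = 2.769.
E = E° − (0.0592/n) log Q = +0.60 − (0.0592/2)(2.769) = +0.518 V.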